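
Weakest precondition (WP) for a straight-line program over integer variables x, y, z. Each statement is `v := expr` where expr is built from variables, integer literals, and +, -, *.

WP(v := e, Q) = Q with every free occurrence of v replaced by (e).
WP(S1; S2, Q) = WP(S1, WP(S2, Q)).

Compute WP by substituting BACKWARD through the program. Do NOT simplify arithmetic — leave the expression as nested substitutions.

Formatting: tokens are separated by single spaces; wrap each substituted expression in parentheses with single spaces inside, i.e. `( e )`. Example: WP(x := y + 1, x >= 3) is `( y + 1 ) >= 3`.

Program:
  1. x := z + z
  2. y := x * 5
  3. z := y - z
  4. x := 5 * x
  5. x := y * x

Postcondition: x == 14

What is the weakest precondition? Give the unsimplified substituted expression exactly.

Answer: ( ( ( z + z ) * 5 ) * ( 5 * ( z + z ) ) ) == 14

Derivation:
post: x == 14
stmt 5: x := y * x  -- replace 1 occurrence(s) of x with (y * x)
  => ( y * x ) == 14
stmt 4: x := 5 * x  -- replace 1 occurrence(s) of x with (5 * x)
  => ( y * ( 5 * x ) ) == 14
stmt 3: z := y - z  -- replace 0 occurrence(s) of z with (y - z)
  => ( y * ( 5 * x ) ) == 14
stmt 2: y := x * 5  -- replace 1 occurrence(s) of y with (x * 5)
  => ( ( x * 5 ) * ( 5 * x ) ) == 14
stmt 1: x := z + z  -- replace 2 occurrence(s) of x with (z + z)
  => ( ( ( z + z ) * 5 ) * ( 5 * ( z + z ) ) ) == 14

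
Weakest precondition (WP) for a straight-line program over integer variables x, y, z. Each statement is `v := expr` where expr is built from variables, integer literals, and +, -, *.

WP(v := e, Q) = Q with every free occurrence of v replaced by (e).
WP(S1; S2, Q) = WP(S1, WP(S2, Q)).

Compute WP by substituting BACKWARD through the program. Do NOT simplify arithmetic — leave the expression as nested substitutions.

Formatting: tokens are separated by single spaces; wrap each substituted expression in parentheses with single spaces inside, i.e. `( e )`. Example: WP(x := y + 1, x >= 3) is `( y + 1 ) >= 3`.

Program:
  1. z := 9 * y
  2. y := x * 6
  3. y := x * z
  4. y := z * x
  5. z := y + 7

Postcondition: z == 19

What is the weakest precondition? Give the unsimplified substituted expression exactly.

post: z == 19
stmt 5: z := y + 7  -- replace 1 occurrence(s) of z with (y + 7)
  => ( y + 7 ) == 19
stmt 4: y := z * x  -- replace 1 occurrence(s) of y with (z * x)
  => ( ( z * x ) + 7 ) == 19
stmt 3: y := x * z  -- replace 0 occurrence(s) of y with (x * z)
  => ( ( z * x ) + 7 ) == 19
stmt 2: y := x * 6  -- replace 0 occurrence(s) of y with (x * 6)
  => ( ( z * x ) + 7 ) == 19
stmt 1: z := 9 * y  -- replace 1 occurrence(s) of z with (9 * y)
  => ( ( ( 9 * y ) * x ) + 7 ) == 19

Answer: ( ( ( 9 * y ) * x ) + 7 ) == 19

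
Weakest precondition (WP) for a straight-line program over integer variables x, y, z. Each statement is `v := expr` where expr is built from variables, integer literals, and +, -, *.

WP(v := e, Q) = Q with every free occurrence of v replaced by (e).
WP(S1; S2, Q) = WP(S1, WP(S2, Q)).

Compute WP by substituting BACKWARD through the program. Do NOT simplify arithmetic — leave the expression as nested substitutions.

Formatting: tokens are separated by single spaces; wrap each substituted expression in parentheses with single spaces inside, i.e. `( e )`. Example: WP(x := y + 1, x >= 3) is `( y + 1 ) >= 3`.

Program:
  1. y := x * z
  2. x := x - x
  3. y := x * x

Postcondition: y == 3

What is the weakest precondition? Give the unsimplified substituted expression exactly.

post: y == 3
stmt 3: y := x * x  -- replace 1 occurrence(s) of y with (x * x)
  => ( x * x ) == 3
stmt 2: x := x - x  -- replace 2 occurrence(s) of x with (x - x)
  => ( ( x - x ) * ( x - x ) ) == 3
stmt 1: y := x * z  -- replace 0 occurrence(s) of y with (x * z)
  => ( ( x - x ) * ( x - x ) ) == 3

Answer: ( ( x - x ) * ( x - x ) ) == 3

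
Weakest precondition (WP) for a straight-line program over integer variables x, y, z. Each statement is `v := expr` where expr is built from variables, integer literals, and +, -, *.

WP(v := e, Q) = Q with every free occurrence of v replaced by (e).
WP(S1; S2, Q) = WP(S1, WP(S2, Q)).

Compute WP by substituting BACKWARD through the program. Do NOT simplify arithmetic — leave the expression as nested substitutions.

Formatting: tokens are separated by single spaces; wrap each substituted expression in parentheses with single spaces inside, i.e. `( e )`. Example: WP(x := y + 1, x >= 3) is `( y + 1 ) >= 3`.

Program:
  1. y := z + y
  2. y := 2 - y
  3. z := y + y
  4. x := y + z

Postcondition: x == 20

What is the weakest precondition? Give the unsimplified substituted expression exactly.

post: x == 20
stmt 4: x := y + z  -- replace 1 occurrence(s) of x with (y + z)
  => ( y + z ) == 20
stmt 3: z := y + y  -- replace 1 occurrence(s) of z with (y + y)
  => ( y + ( y + y ) ) == 20
stmt 2: y := 2 - y  -- replace 3 occurrence(s) of y with (2 - y)
  => ( ( 2 - y ) + ( ( 2 - y ) + ( 2 - y ) ) ) == 20
stmt 1: y := z + y  -- replace 3 occurrence(s) of y with (z + y)
  => ( ( 2 - ( z + y ) ) + ( ( 2 - ( z + y ) ) + ( 2 - ( z + y ) ) ) ) == 20

Answer: ( ( 2 - ( z + y ) ) + ( ( 2 - ( z + y ) ) + ( 2 - ( z + y ) ) ) ) == 20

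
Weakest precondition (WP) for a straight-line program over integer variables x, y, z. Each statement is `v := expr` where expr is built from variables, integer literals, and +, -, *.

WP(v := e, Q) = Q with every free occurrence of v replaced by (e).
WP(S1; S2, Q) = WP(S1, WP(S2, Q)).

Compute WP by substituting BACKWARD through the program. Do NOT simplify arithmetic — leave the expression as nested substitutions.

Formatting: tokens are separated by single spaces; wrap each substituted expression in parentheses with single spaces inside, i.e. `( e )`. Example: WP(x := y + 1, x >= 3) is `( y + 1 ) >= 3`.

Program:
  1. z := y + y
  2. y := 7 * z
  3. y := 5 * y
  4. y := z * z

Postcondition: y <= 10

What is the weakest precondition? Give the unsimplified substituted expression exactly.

Answer: ( ( y + y ) * ( y + y ) ) <= 10

Derivation:
post: y <= 10
stmt 4: y := z * z  -- replace 1 occurrence(s) of y with (z * z)
  => ( z * z ) <= 10
stmt 3: y := 5 * y  -- replace 0 occurrence(s) of y with (5 * y)
  => ( z * z ) <= 10
stmt 2: y := 7 * z  -- replace 0 occurrence(s) of y with (7 * z)
  => ( z * z ) <= 10
stmt 1: z := y + y  -- replace 2 occurrence(s) of z with (y + y)
  => ( ( y + y ) * ( y + y ) ) <= 10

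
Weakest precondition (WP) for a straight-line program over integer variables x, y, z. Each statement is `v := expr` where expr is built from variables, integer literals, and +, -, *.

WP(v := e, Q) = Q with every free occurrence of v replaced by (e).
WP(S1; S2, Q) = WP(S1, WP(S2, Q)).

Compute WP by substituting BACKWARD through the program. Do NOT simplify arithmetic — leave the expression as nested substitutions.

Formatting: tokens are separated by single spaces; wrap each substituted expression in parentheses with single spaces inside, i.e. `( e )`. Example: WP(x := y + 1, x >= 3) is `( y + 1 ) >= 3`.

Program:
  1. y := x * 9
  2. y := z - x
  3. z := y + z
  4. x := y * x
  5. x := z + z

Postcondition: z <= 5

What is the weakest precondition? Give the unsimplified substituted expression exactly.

Answer: ( ( z - x ) + z ) <= 5

Derivation:
post: z <= 5
stmt 5: x := z + z  -- replace 0 occurrence(s) of x with (z + z)
  => z <= 5
stmt 4: x := y * x  -- replace 0 occurrence(s) of x with (y * x)
  => z <= 5
stmt 3: z := y + z  -- replace 1 occurrence(s) of z with (y + z)
  => ( y + z ) <= 5
stmt 2: y := z - x  -- replace 1 occurrence(s) of y with (z - x)
  => ( ( z - x ) + z ) <= 5
stmt 1: y := x * 9  -- replace 0 occurrence(s) of y with (x * 9)
  => ( ( z - x ) + z ) <= 5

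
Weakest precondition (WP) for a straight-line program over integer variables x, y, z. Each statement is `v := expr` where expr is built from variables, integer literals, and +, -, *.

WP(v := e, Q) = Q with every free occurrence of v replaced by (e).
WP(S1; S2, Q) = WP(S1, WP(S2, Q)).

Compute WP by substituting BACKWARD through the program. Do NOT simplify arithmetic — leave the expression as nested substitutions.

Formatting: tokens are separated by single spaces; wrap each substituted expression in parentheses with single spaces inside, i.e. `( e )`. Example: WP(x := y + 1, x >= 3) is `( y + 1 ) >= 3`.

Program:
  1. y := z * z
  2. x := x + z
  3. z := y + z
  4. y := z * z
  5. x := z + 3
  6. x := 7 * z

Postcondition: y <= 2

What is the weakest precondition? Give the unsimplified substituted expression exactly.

post: y <= 2
stmt 6: x := 7 * z  -- replace 0 occurrence(s) of x with (7 * z)
  => y <= 2
stmt 5: x := z + 3  -- replace 0 occurrence(s) of x with (z + 3)
  => y <= 2
stmt 4: y := z * z  -- replace 1 occurrence(s) of y with (z * z)
  => ( z * z ) <= 2
stmt 3: z := y + z  -- replace 2 occurrence(s) of z with (y + z)
  => ( ( y + z ) * ( y + z ) ) <= 2
stmt 2: x := x + z  -- replace 0 occurrence(s) of x with (x + z)
  => ( ( y + z ) * ( y + z ) ) <= 2
stmt 1: y := z * z  -- replace 2 occurrence(s) of y with (z * z)
  => ( ( ( z * z ) + z ) * ( ( z * z ) + z ) ) <= 2

Answer: ( ( ( z * z ) + z ) * ( ( z * z ) + z ) ) <= 2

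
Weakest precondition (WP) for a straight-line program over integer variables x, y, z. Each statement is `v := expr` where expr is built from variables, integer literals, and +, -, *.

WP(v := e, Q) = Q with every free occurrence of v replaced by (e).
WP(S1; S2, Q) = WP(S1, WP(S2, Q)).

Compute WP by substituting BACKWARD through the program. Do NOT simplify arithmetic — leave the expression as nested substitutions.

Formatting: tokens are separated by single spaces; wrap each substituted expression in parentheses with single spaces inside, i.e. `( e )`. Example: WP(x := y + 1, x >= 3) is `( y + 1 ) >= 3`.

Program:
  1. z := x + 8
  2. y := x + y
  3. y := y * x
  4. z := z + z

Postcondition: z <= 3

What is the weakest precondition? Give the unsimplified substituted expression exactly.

Answer: ( ( x + 8 ) + ( x + 8 ) ) <= 3

Derivation:
post: z <= 3
stmt 4: z := z + z  -- replace 1 occurrence(s) of z with (z + z)
  => ( z + z ) <= 3
stmt 3: y := y * x  -- replace 0 occurrence(s) of y with (y * x)
  => ( z + z ) <= 3
stmt 2: y := x + y  -- replace 0 occurrence(s) of y with (x + y)
  => ( z + z ) <= 3
stmt 1: z := x + 8  -- replace 2 occurrence(s) of z with (x + 8)
  => ( ( x + 8 ) + ( x + 8 ) ) <= 3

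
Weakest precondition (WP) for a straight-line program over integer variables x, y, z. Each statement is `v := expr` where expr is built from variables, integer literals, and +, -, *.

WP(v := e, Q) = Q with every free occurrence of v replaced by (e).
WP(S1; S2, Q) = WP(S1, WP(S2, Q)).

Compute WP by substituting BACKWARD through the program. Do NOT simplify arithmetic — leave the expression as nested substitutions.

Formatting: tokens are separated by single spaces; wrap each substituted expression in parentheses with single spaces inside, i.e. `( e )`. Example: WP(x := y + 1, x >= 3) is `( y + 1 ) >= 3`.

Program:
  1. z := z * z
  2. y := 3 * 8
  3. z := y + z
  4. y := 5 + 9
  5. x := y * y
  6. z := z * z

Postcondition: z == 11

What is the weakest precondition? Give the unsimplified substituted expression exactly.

post: z == 11
stmt 6: z := z * z  -- replace 1 occurrence(s) of z with (z * z)
  => ( z * z ) == 11
stmt 5: x := y * y  -- replace 0 occurrence(s) of x with (y * y)
  => ( z * z ) == 11
stmt 4: y := 5 + 9  -- replace 0 occurrence(s) of y with (5 + 9)
  => ( z * z ) == 11
stmt 3: z := y + z  -- replace 2 occurrence(s) of z with (y + z)
  => ( ( y + z ) * ( y + z ) ) == 11
stmt 2: y := 3 * 8  -- replace 2 occurrence(s) of y with (3 * 8)
  => ( ( ( 3 * 8 ) + z ) * ( ( 3 * 8 ) + z ) ) == 11
stmt 1: z := z * z  -- replace 2 occurrence(s) of z with (z * z)
  => ( ( ( 3 * 8 ) + ( z * z ) ) * ( ( 3 * 8 ) + ( z * z ) ) ) == 11

Answer: ( ( ( 3 * 8 ) + ( z * z ) ) * ( ( 3 * 8 ) + ( z * z ) ) ) == 11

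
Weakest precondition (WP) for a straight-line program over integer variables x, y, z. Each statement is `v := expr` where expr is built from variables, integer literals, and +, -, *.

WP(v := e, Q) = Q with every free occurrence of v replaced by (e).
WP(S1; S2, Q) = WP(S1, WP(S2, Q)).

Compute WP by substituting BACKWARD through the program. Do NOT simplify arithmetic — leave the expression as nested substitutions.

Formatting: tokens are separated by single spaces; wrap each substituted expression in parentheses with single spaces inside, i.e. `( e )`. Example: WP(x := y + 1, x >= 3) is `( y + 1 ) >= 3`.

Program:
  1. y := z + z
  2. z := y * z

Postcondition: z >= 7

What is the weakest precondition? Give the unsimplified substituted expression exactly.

Answer: ( ( z + z ) * z ) >= 7

Derivation:
post: z >= 7
stmt 2: z := y * z  -- replace 1 occurrence(s) of z with (y * z)
  => ( y * z ) >= 7
stmt 1: y := z + z  -- replace 1 occurrence(s) of y with (z + z)
  => ( ( z + z ) * z ) >= 7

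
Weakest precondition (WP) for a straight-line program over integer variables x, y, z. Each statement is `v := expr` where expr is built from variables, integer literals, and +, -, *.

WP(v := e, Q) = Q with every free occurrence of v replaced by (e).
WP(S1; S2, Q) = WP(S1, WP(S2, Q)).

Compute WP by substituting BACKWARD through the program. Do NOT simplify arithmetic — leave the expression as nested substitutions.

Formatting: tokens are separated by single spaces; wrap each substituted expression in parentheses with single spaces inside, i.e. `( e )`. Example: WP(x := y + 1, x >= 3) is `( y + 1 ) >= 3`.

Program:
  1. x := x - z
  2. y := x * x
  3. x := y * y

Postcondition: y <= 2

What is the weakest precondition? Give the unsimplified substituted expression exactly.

Answer: ( ( x - z ) * ( x - z ) ) <= 2

Derivation:
post: y <= 2
stmt 3: x := y * y  -- replace 0 occurrence(s) of x with (y * y)
  => y <= 2
stmt 2: y := x * x  -- replace 1 occurrence(s) of y with (x * x)
  => ( x * x ) <= 2
stmt 1: x := x - z  -- replace 2 occurrence(s) of x with (x - z)
  => ( ( x - z ) * ( x - z ) ) <= 2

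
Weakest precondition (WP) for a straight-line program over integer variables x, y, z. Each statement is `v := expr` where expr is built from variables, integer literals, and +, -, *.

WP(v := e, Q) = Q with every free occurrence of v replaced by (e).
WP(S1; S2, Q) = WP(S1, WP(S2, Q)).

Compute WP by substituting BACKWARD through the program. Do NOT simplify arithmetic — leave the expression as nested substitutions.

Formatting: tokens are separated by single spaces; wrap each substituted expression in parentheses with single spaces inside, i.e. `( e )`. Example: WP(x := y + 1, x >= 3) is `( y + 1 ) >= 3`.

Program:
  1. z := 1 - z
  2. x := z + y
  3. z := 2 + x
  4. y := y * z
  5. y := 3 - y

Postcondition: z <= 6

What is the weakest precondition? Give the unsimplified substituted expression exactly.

Answer: ( 2 + ( ( 1 - z ) + y ) ) <= 6

Derivation:
post: z <= 6
stmt 5: y := 3 - y  -- replace 0 occurrence(s) of y with (3 - y)
  => z <= 6
stmt 4: y := y * z  -- replace 0 occurrence(s) of y with (y * z)
  => z <= 6
stmt 3: z := 2 + x  -- replace 1 occurrence(s) of z with (2 + x)
  => ( 2 + x ) <= 6
stmt 2: x := z + y  -- replace 1 occurrence(s) of x with (z + y)
  => ( 2 + ( z + y ) ) <= 6
stmt 1: z := 1 - z  -- replace 1 occurrence(s) of z with (1 - z)
  => ( 2 + ( ( 1 - z ) + y ) ) <= 6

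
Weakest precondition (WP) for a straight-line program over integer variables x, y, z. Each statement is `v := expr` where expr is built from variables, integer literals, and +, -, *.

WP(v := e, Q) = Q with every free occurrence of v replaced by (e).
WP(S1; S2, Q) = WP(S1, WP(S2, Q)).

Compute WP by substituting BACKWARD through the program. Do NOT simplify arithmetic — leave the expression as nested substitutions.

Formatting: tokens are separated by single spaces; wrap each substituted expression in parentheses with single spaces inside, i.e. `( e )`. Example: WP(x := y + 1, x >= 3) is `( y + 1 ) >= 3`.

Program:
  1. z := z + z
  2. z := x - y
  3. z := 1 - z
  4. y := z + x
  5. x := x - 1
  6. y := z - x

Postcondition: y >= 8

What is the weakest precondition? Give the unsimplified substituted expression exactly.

post: y >= 8
stmt 6: y := z - x  -- replace 1 occurrence(s) of y with (z - x)
  => ( z - x ) >= 8
stmt 5: x := x - 1  -- replace 1 occurrence(s) of x with (x - 1)
  => ( z - ( x - 1 ) ) >= 8
stmt 4: y := z + x  -- replace 0 occurrence(s) of y with (z + x)
  => ( z - ( x - 1 ) ) >= 8
stmt 3: z := 1 - z  -- replace 1 occurrence(s) of z with (1 - z)
  => ( ( 1 - z ) - ( x - 1 ) ) >= 8
stmt 2: z := x - y  -- replace 1 occurrence(s) of z with (x - y)
  => ( ( 1 - ( x - y ) ) - ( x - 1 ) ) >= 8
stmt 1: z := z + z  -- replace 0 occurrence(s) of z with (z + z)
  => ( ( 1 - ( x - y ) ) - ( x - 1 ) ) >= 8

Answer: ( ( 1 - ( x - y ) ) - ( x - 1 ) ) >= 8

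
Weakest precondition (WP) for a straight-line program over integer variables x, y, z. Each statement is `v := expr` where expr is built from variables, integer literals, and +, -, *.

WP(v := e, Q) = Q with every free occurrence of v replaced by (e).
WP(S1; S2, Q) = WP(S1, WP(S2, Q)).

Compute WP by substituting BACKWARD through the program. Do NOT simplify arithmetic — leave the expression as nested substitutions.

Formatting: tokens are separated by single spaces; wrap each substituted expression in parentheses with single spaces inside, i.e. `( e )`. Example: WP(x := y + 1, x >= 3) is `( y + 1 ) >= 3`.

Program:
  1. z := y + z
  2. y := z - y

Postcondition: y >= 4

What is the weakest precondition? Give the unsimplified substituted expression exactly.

post: y >= 4
stmt 2: y := z - y  -- replace 1 occurrence(s) of y with (z - y)
  => ( z - y ) >= 4
stmt 1: z := y + z  -- replace 1 occurrence(s) of z with (y + z)
  => ( ( y + z ) - y ) >= 4

Answer: ( ( y + z ) - y ) >= 4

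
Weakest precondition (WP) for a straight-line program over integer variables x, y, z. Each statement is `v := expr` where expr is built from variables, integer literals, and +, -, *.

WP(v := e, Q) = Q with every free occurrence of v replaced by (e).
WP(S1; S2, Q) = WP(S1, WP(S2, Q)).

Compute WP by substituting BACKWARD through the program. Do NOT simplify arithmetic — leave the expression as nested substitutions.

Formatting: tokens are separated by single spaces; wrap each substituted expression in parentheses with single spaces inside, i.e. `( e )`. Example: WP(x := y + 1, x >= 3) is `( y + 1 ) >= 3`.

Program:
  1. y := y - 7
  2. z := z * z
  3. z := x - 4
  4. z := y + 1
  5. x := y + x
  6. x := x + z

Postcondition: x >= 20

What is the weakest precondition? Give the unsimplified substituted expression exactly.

Answer: ( ( ( y - 7 ) + x ) + ( ( y - 7 ) + 1 ) ) >= 20

Derivation:
post: x >= 20
stmt 6: x := x + z  -- replace 1 occurrence(s) of x with (x + z)
  => ( x + z ) >= 20
stmt 5: x := y + x  -- replace 1 occurrence(s) of x with (y + x)
  => ( ( y + x ) + z ) >= 20
stmt 4: z := y + 1  -- replace 1 occurrence(s) of z with (y + 1)
  => ( ( y + x ) + ( y + 1 ) ) >= 20
stmt 3: z := x - 4  -- replace 0 occurrence(s) of z with (x - 4)
  => ( ( y + x ) + ( y + 1 ) ) >= 20
stmt 2: z := z * z  -- replace 0 occurrence(s) of z with (z * z)
  => ( ( y + x ) + ( y + 1 ) ) >= 20
stmt 1: y := y - 7  -- replace 2 occurrence(s) of y with (y - 7)
  => ( ( ( y - 7 ) + x ) + ( ( y - 7 ) + 1 ) ) >= 20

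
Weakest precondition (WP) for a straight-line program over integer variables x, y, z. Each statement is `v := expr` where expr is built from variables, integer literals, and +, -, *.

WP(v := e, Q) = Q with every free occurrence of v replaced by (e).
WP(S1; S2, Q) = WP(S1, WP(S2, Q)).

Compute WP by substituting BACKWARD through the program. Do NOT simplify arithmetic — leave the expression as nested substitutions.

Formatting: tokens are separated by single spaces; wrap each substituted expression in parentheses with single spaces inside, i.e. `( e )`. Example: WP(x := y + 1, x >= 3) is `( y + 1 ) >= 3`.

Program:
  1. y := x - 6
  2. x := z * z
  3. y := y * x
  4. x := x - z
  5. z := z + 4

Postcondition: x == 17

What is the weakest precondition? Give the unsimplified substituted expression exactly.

post: x == 17
stmt 5: z := z + 4  -- replace 0 occurrence(s) of z with (z + 4)
  => x == 17
stmt 4: x := x - z  -- replace 1 occurrence(s) of x with (x - z)
  => ( x - z ) == 17
stmt 3: y := y * x  -- replace 0 occurrence(s) of y with (y * x)
  => ( x - z ) == 17
stmt 2: x := z * z  -- replace 1 occurrence(s) of x with (z * z)
  => ( ( z * z ) - z ) == 17
stmt 1: y := x - 6  -- replace 0 occurrence(s) of y with (x - 6)
  => ( ( z * z ) - z ) == 17

Answer: ( ( z * z ) - z ) == 17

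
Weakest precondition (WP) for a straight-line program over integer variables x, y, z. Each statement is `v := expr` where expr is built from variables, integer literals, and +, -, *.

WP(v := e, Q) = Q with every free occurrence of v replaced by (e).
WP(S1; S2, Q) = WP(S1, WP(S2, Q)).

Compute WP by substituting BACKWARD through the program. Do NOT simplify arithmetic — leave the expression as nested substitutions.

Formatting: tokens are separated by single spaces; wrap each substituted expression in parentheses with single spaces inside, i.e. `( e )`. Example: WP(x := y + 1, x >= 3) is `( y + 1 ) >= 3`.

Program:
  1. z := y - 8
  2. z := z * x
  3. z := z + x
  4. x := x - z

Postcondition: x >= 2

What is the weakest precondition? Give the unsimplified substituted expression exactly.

post: x >= 2
stmt 4: x := x - z  -- replace 1 occurrence(s) of x with (x - z)
  => ( x - z ) >= 2
stmt 3: z := z + x  -- replace 1 occurrence(s) of z with (z + x)
  => ( x - ( z + x ) ) >= 2
stmt 2: z := z * x  -- replace 1 occurrence(s) of z with (z * x)
  => ( x - ( ( z * x ) + x ) ) >= 2
stmt 1: z := y - 8  -- replace 1 occurrence(s) of z with (y - 8)
  => ( x - ( ( ( y - 8 ) * x ) + x ) ) >= 2

Answer: ( x - ( ( ( y - 8 ) * x ) + x ) ) >= 2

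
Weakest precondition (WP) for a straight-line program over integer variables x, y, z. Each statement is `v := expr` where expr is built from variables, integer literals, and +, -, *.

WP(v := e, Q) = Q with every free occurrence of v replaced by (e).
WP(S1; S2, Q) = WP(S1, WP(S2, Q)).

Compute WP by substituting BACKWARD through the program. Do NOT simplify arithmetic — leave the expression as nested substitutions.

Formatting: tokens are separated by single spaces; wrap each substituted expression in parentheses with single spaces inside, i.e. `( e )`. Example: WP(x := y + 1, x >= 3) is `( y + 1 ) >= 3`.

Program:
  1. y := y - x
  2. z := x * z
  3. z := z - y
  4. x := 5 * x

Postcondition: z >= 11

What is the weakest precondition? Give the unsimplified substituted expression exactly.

post: z >= 11
stmt 4: x := 5 * x  -- replace 0 occurrence(s) of x with (5 * x)
  => z >= 11
stmt 3: z := z - y  -- replace 1 occurrence(s) of z with (z - y)
  => ( z - y ) >= 11
stmt 2: z := x * z  -- replace 1 occurrence(s) of z with (x * z)
  => ( ( x * z ) - y ) >= 11
stmt 1: y := y - x  -- replace 1 occurrence(s) of y with (y - x)
  => ( ( x * z ) - ( y - x ) ) >= 11

Answer: ( ( x * z ) - ( y - x ) ) >= 11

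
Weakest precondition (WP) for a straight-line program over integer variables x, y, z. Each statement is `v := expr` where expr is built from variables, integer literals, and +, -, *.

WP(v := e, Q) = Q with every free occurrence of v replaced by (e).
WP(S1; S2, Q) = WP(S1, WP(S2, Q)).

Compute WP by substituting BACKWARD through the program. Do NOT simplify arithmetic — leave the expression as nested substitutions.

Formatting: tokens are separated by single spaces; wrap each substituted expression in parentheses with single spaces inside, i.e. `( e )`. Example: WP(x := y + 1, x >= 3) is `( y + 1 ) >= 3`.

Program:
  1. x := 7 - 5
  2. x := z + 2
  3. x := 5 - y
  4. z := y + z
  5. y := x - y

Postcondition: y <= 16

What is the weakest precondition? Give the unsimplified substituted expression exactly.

Answer: ( ( 5 - y ) - y ) <= 16

Derivation:
post: y <= 16
stmt 5: y := x - y  -- replace 1 occurrence(s) of y with (x - y)
  => ( x - y ) <= 16
stmt 4: z := y + z  -- replace 0 occurrence(s) of z with (y + z)
  => ( x - y ) <= 16
stmt 3: x := 5 - y  -- replace 1 occurrence(s) of x with (5 - y)
  => ( ( 5 - y ) - y ) <= 16
stmt 2: x := z + 2  -- replace 0 occurrence(s) of x with (z + 2)
  => ( ( 5 - y ) - y ) <= 16
stmt 1: x := 7 - 5  -- replace 0 occurrence(s) of x with (7 - 5)
  => ( ( 5 - y ) - y ) <= 16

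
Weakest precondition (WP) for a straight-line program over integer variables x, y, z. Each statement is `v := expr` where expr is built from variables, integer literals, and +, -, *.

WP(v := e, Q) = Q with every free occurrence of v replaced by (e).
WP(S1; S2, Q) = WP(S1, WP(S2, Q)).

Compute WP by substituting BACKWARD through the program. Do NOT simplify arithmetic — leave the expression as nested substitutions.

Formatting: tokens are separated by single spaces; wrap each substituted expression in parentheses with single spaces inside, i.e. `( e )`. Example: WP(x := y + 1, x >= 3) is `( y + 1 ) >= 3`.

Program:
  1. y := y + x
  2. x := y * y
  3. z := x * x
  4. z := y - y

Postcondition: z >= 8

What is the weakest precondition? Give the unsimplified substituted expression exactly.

Answer: ( ( y + x ) - ( y + x ) ) >= 8

Derivation:
post: z >= 8
stmt 4: z := y - y  -- replace 1 occurrence(s) of z with (y - y)
  => ( y - y ) >= 8
stmt 3: z := x * x  -- replace 0 occurrence(s) of z with (x * x)
  => ( y - y ) >= 8
stmt 2: x := y * y  -- replace 0 occurrence(s) of x with (y * y)
  => ( y - y ) >= 8
stmt 1: y := y + x  -- replace 2 occurrence(s) of y with (y + x)
  => ( ( y + x ) - ( y + x ) ) >= 8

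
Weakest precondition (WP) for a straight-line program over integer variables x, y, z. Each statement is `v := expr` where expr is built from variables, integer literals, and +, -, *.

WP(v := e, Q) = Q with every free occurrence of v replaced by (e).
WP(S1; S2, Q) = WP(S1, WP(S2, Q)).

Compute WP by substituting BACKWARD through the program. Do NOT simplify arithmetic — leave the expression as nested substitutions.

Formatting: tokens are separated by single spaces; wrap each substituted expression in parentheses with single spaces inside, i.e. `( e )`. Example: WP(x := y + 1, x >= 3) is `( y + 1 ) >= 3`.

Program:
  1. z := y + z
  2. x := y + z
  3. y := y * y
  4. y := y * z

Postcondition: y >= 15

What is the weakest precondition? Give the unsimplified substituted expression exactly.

Answer: ( ( y * y ) * ( y + z ) ) >= 15

Derivation:
post: y >= 15
stmt 4: y := y * z  -- replace 1 occurrence(s) of y with (y * z)
  => ( y * z ) >= 15
stmt 3: y := y * y  -- replace 1 occurrence(s) of y with (y * y)
  => ( ( y * y ) * z ) >= 15
stmt 2: x := y + z  -- replace 0 occurrence(s) of x with (y + z)
  => ( ( y * y ) * z ) >= 15
stmt 1: z := y + z  -- replace 1 occurrence(s) of z with (y + z)
  => ( ( y * y ) * ( y + z ) ) >= 15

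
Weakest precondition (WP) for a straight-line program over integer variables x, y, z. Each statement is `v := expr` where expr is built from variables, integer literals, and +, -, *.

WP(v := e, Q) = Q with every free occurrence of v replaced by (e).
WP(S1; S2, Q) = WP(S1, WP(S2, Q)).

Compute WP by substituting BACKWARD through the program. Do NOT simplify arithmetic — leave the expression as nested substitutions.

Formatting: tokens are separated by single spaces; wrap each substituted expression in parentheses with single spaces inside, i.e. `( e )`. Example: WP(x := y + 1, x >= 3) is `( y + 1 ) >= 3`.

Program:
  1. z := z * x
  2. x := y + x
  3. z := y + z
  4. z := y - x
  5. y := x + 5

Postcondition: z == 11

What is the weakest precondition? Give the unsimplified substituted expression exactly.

Answer: ( y - ( y + x ) ) == 11

Derivation:
post: z == 11
stmt 5: y := x + 5  -- replace 0 occurrence(s) of y with (x + 5)
  => z == 11
stmt 4: z := y - x  -- replace 1 occurrence(s) of z with (y - x)
  => ( y - x ) == 11
stmt 3: z := y + z  -- replace 0 occurrence(s) of z with (y + z)
  => ( y - x ) == 11
stmt 2: x := y + x  -- replace 1 occurrence(s) of x with (y + x)
  => ( y - ( y + x ) ) == 11
stmt 1: z := z * x  -- replace 0 occurrence(s) of z with (z * x)
  => ( y - ( y + x ) ) == 11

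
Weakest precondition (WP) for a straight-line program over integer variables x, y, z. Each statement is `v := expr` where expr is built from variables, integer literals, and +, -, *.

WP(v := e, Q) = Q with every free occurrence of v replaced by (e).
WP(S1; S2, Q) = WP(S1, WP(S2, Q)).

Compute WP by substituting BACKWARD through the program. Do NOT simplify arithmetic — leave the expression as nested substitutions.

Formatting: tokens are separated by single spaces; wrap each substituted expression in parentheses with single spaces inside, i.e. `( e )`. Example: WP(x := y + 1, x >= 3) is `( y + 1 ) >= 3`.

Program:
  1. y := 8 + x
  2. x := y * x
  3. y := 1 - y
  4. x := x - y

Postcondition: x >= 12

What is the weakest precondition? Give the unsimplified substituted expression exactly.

Answer: ( ( ( 8 + x ) * x ) - ( 1 - ( 8 + x ) ) ) >= 12

Derivation:
post: x >= 12
stmt 4: x := x - y  -- replace 1 occurrence(s) of x with (x - y)
  => ( x - y ) >= 12
stmt 3: y := 1 - y  -- replace 1 occurrence(s) of y with (1 - y)
  => ( x - ( 1 - y ) ) >= 12
stmt 2: x := y * x  -- replace 1 occurrence(s) of x with (y * x)
  => ( ( y * x ) - ( 1 - y ) ) >= 12
stmt 1: y := 8 + x  -- replace 2 occurrence(s) of y with (8 + x)
  => ( ( ( 8 + x ) * x ) - ( 1 - ( 8 + x ) ) ) >= 12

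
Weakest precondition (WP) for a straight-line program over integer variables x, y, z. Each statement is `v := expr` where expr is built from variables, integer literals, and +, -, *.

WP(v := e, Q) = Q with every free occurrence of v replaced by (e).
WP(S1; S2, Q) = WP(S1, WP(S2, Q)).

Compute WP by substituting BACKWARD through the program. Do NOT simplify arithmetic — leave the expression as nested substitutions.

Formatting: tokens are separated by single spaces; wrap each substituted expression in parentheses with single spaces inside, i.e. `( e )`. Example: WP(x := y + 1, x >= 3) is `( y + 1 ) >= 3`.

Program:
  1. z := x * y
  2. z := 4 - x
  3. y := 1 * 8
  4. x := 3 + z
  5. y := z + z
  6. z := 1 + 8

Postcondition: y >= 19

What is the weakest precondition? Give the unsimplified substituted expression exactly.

post: y >= 19
stmt 6: z := 1 + 8  -- replace 0 occurrence(s) of z with (1 + 8)
  => y >= 19
stmt 5: y := z + z  -- replace 1 occurrence(s) of y with (z + z)
  => ( z + z ) >= 19
stmt 4: x := 3 + z  -- replace 0 occurrence(s) of x with (3 + z)
  => ( z + z ) >= 19
stmt 3: y := 1 * 8  -- replace 0 occurrence(s) of y with (1 * 8)
  => ( z + z ) >= 19
stmt 2: z := 4 - x  -- replace 2 occurrence(s) of z with (4 - x)
  => ( ( 4 - x ) + ( 4 - x ) ) >= 19
stmt 1: z := x * y  -- replace 0 occurrence(s) of z with (x * y)
  => ( ( 4 - x ) + ( 4 - x ) ) >= 19

Answer: ( ( 4 - x ) + ( 4 - x ) ) >= 19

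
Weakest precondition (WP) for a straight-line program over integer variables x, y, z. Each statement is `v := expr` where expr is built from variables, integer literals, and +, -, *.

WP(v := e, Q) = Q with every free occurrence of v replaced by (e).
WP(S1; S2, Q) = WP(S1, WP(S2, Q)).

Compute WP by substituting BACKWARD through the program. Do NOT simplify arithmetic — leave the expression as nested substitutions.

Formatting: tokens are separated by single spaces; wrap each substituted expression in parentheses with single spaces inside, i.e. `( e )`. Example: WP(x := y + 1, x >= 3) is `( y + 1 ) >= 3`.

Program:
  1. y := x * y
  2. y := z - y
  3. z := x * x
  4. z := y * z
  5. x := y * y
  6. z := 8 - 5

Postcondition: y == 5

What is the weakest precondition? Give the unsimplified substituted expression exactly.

Answer: ( z - ( x * y ) ) == 5

Derivation:
post: y == 5
stmt 6: z := 8 - 5  -- replace 0 occurrence(s) of z with (8 - 5)
  => y == 5
stmt 5: x := y * y  -- replace 0 occurrence(s) of x with (y * y)
  => y == 5
stmt 4: z := y * z  -- replace 0 occurrence(s) of z with (y * z)
  => y == 5
stmt 3: z := x * x  -- replace 0 occurrence(s) of z with (x * x)
  => y == 5
stmt 2: y := z - y  -- replace 1 occurrence(s) of y with (z - y)
  => ( z - y ) == 5
stmt 1: y := x * y  -- replace 1 occurrence(s) of y with (x * y)
  => ( z - ( x * y ) ) == 5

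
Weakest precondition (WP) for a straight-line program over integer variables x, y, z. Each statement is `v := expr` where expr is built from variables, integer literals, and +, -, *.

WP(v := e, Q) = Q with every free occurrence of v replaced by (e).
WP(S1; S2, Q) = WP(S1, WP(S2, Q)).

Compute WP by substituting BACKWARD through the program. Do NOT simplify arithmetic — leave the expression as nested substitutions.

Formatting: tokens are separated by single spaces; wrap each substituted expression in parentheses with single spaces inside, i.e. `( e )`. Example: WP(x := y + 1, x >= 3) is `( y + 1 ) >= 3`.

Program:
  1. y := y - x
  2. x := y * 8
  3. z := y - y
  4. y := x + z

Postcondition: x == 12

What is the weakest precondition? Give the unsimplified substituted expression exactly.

post: x == 12
stmt 4: y := x + z  -- replace 0 occurrence(s) of y with (x + z)
  => x == 12
stmt 3: z := y - y  -- replace 0 occurrence(s) of z with (y - y)
  => x == 12
stmt 2: x := y * 8  -- replace 1 occurrence(s) of x with (y * 8)
  => ( y * 8 ) == 12
stmt 1: y := y - x  -- replace 1 occurrence(s) of y with (y - x)
  => ( ( y - x ) * 8 ) == 12

Answer: ( ( y - x ) * 8 ) == 12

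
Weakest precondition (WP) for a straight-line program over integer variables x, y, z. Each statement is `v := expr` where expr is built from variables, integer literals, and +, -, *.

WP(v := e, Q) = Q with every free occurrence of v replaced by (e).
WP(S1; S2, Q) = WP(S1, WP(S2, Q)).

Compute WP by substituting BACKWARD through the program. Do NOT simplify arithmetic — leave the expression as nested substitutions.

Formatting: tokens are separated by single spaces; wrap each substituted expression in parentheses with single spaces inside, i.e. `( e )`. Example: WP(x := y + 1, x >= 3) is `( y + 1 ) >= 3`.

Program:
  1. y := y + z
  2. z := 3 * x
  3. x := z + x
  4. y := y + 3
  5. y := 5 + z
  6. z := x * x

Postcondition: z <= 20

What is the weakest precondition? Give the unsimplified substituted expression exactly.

Answer: ( ( ( 3 * x ) + x ) * ( ( 3 * x ) + x ) ) <= 20

Derivation:
post: z <= 20
stmt 6: z := x * x  -- replace 1 occurrence(s) of z with (x * x)
  => ( x * x ) <= 20
stmt 5: y := 5 + z  -- replace 0 occurrence(s) of y with (5 + z)
  => ( x * x ) <= 20
stmt 4: y := y + 3  -- replace 0 occurrence(s) of y with (y + 3)
  => ( x * x ) <= 20
stmt 3: x := z + x  -- replace 2 occurrence(s) of x with (z + x)
  => ( ( z + x ) * ( z + x ) ) <= 20
stmt 2: z := 3 * x  -- replace 2 occurrence(s) of z with (3 * x)
  => ( ( ( 3 * x ) + x ) * ( ( 3 * x ) + x ) ) <= 20
stmt 1: y := y + z  -- replace 0 occurrence(s) of y with (y + z)
  => ( ( ( 3 * x ) + x ) * ( ( 3 * x ) + x ) ) <= 20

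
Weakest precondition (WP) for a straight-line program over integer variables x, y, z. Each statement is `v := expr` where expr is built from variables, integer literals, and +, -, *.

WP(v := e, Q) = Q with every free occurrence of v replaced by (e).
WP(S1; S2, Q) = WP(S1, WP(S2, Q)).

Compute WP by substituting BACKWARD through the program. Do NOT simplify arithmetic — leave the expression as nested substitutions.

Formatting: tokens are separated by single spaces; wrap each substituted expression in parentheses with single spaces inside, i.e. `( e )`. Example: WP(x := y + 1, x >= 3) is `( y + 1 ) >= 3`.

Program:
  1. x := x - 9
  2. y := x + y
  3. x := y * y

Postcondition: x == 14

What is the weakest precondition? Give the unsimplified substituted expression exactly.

post: x == 14
stmt 3: x := y * y  -- replace 1 occurrence(s) of x with (y * y)
  => ( y * y ) == 14
stmt 2: y := x + y  -- replace 2 occurrence(s) of y with (x + y)
  => ( ( x + y ) * ( x + y ) ) == 14
stmt 1: x := x - 9  -- replace 2 occurrence(s) of x with (x - 9)
  => ( ( ( x - 9 ) + y ) * ( ( x - 9 ) + y ) ) == 14

Answer: ( ( ( x - 9 ) + y ) * ( ( x - 9 ) + y ) ) == 14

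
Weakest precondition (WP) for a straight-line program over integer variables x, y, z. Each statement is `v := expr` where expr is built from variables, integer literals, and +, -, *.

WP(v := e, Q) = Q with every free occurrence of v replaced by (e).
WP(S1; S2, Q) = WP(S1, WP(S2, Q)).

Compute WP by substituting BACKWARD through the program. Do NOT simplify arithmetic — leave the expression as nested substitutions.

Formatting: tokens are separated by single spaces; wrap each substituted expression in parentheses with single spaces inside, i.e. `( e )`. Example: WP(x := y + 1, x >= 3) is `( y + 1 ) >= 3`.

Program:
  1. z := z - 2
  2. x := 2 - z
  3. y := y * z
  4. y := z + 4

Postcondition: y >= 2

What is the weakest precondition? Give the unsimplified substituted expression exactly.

post: y >= 2
stmt 4: y := z + 4  -- replace 1 occurrence(s) of y with (z + 4)
  => ( z + 4 ) >= 2
stmt 3: y := y * z  -- replace 0 occurrence(s) of y with (y * z)
  => ( z + 4 ) >= 2
stmt 2: x := 2 - z  -- replace 0 occurrence(s) of x with (2 - z)
  => ( z + 4 ) >= 2
stmt 1: z := z - 2  -- replace 1 occurrence(s) of z with (z - 2)
  => ( ( z - 2 ) + 4 ) >= 2

Answer: ( ( z - 2 ) + 4 ) >= 2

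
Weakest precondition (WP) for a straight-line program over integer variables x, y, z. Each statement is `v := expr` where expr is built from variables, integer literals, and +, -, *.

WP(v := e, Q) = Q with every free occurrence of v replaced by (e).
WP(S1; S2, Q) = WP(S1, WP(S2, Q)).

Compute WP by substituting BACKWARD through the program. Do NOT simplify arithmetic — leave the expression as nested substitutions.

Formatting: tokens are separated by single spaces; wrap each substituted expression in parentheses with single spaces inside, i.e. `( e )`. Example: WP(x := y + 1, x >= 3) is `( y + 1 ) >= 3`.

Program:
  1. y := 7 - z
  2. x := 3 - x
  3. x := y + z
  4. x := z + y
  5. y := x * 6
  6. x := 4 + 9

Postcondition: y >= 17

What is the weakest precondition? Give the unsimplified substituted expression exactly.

post: y >= 17
stmt 6: x := 4 + 9  -- replace 0 occurrence(s) of x with (4 + 9)
  => y >= 17
stmt 5: y := x * 6  -- replace 1 occurrence(s) of y with (x * 6)
  => ( x * 6 ) >= 17
stmt 4: x := z + y  -- replace 1 occurrence(s) of x with (z + y)
  => ( ( z + y ) * 6 ) >= 17
stmt 3: x := y + z  -- replace 0 occurrence(s) of x with (y + z)
  => ( ( z + y ) * 6 ) >= 17
stmt 2: x := 3 - x  -- replace 0 occurrence(s) of x with (3 - x)
  => ( ( z + y ) * 6 ) >= 17
stmt 1: y := 7 - z  -- replace 1 occurrence(s) of y with (7 - z)
  => ( ( z + ( 7 - z ) ) * 6 ) >= 17

Answer: ( ( z + ( 7 - z ) ) * 6 ) >= 17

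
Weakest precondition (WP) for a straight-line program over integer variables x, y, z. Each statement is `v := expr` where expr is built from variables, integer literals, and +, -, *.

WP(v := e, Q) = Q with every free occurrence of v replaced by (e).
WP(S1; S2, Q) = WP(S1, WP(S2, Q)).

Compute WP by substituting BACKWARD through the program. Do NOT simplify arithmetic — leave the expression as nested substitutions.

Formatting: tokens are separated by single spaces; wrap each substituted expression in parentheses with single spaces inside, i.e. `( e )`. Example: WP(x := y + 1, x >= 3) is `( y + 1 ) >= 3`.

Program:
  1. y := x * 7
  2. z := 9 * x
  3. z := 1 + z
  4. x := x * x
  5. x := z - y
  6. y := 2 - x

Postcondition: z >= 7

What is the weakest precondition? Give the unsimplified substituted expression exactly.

post: z >= 7
stmt 6: y := 2 - x  -- replace 0 occurrence(s) of y with (2 - x)
  => z >= 7
stmt 5: x := z - y  -- replace 0 occurrence(s) of x with (z - y)
  => z >= 7
stmt 4: x := x * x  -- replace 0 occurrence(s) of x with (x * x)
  => z >= 7
stmt 3: z := 1 + z  -- replace 1 occurrence(s) of z with (1 + z)
  => ( 1 + z ) >= 7
stmt 2: z := 9 * x  -- replace 1 occurrence(s) of z with (9 * x)
  => ( 1 + ( 9 * x ) ) >= 7
stmt 1: y := x * 7  -- replace 0 occurrence(s) of y with (x * 7)
  => ( 1 + ( 9 * x ) ) >= 7

Answer: ( 1 + ( 9 * x ) ) >= 7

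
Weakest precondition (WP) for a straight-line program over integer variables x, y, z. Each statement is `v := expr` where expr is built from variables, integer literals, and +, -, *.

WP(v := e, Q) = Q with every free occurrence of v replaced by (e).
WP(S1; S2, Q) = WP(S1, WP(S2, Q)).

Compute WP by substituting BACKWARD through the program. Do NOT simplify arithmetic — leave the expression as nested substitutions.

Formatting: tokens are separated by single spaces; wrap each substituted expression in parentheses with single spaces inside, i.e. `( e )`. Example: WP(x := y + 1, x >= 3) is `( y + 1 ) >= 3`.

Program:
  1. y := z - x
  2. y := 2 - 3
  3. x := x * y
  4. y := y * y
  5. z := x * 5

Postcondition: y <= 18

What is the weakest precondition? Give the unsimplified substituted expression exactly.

post: y <= 18
stmt 5: z := x * 5  -- replace 0 occurrence(s) of z with (x * 5)
  => y <= 18
stmt 4: y := y * y  -- replace 1 occurrence(s) of y with (y * y)
  => ( y * y ) <= 18
stmt 3: x := x * y  -- replace 0 occurrence(s) of x with (x * y)
  => ( y * y ) <= 18
stmt 2: y := 2 - 3  -- replace 2 occurrence(s) of y with (2 - 3)
  => ( ( 2 - 3 ) * ( 2 - 3 ) ) <= 18
stmt 1: y := z - x  -- replace 0 occurrence(s) of y with (z - x)
  => ( ( 2 - 3 ) * ( 2 - 3 ) ) <= 18

Answer: ( ( 2 - 3 ) * ( 2 - 3 ) ) <= 18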